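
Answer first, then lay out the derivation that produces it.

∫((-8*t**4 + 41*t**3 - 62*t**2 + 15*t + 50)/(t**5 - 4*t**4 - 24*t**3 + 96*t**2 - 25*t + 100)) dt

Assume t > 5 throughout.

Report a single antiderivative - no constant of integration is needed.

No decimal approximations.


The answer is -5*log(t - 5) + 2*log(t - 4) - 5*log(t + 5) + atan(t).
Step 1. Decompose ∫((-8*t**4 + 41*t**3 - 62*t**2 + 15*t + 50)/(t**5 - 4*t**4 - 24*t**3 + 96*t**2 - 25*t + 100)) dt by partial fractions, (-8*t**4 + 41*t**3 - 62*t**2 + 15*t + 50)/(t**5 - 4*t**4 - 24*t**3 + 96*t**2 - 25*t + 100) = 1/(t**2 + 1) - 5/(t + 5) + 2/(t - 4) - 5/(t - 5): now ∫(-5/(t - 5)) dt + ∫(2/(t - 4)) dt + ∫(-5/(t + 5)) dt + ∫(1/(t**2 + 1)) dt.
Step 2. Evaluate the standard form [assuming t > -5]: now -5*log(t + 5) + ∫(-5/(t - 5)) dt + ∫(2/(t - 4)) dt + ∫(1/(t**2 + 1)) dt.
Step 3. Evaluate the standard form [assuming t > 4]: now 2*log(t - 4) - 5*log(t + 5) + ∫(-5/(t - 5)) dt + ∫(1/(t**2 + 1)) dt.
Step 4. Evaluate the standard form [assuming t > 5]: now -5*log(t - 5) + 2*log(t - 4) - 5*log(t + 5) + ∫(1/(t**2 + 1)) dt.
Step 5. Evaluate the standard form: now -5*log(t - 5) + 2*log(t - 4) - 5*log(t + 5) + atan(t).
Answer: -5*log(t - 5) + 2*log(t - 4) - 5*log(t + 5) + atan(t).


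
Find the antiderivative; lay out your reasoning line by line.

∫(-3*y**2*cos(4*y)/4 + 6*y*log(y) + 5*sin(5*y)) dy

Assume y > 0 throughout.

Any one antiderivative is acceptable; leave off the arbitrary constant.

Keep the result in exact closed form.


Step 1. Rewrite: now ∫(6*y*log(y)) dy + ∫(-3*y**2*cos(4*y)/4) dy + ∫(5*sin(5*y)) dy.
Step 2. Evaluate the standard form: now -cos(5*y) + ∫(6*y*log(y)) dy + ∫(-3*y**2*cos(4*y)/4) dy.
Step 3. Integrate ∫(6*y*log(y)) dy by parts with u = log(y), dv = (6*y) dy, so v = 3*y**2 [assuming y > 0]: now 3*y**2*log(y) - cos(5*y) + ∫(-3*y) dy + ∫(-3*y**2*cos(4*y)/4) dy.
Step 4. Evaluate the standard form: now 3*y**2*log(y) - 3*y**2/2 - cos(5*y) + ∫(-3*y**2*cos(4*y)/4) dy.
Step 5. Integrate ∫(-3*y**2*cos(4*y)/4) dy by parts with u = y**2, dv = (-3*cos(4*y)/4) dy, so v = -3*sin(4*y)/16: now 3*y**2*log(y) - 3*y**2*sin(4*y)/16 - 3*y**2/2 - cos(5*y) + ∫(3*y*sin(4*y)/8) dy.
Step 6. Integrate ∫(3*y*sin(4*y)/8) dy by parts with u = y, dv = (3*sin(4*y)/8) dy, so v = -3*cos(4*y)/32: now 3*y**2*log(y) - 3*y**2*sin(4*y)/16 - 3*y**2/2 - 3*y*cos(4*y)/32 - cos(5*y) + ∫(3*cos(4*y)/32) dy.
Step 7. Evaluate the standard form: now 3*y**2*log(y) - 3*y**2*sin(4*y)/16 - 3*y**2/2 - 3*y*cos(4*y)/32 + 3*sin(4*y)/128 - cos(5*y).
Answer: 3*y**2*log(y) - 3*y**2*sin(4*y)/16 - 3*y**2/2 - 3*y*cos(4*y)/32 + 3*sin(4*y)/128 - cos(5*y).


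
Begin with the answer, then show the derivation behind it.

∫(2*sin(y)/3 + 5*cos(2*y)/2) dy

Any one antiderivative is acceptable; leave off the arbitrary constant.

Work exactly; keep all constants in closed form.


The answer is 5*sin(2*y)/4 - 2*cos(y)/3.
Step 1. Rewrite: now ∫(2*sin(y)/3) dy + ∫(5*cos(2*y)/2) dy.
Step 2. Evaluate the standard form: now -2*cos(y)/3 + ∫(5*cos(2*y)/2) dy.
Step 3. Evaluate the standard form: now 5*sin(2*y)/4 - 2*cos(y)/3.
Answer: 5*sin(2*y)/4 - 2*cos(y)/3.


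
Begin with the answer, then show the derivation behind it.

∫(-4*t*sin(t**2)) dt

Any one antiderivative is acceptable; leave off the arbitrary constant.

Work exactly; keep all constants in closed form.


The answer is 2*cos(t**2).
Step 1. Substitute u = t**2, turning ∫(-4*t*sin(t**2)) dt into ∫(-2*sin(u)) du: now ∫(-2*sin(u)) du.
Step 2. Evaluate the standard form: now 2*cos(u).
Step 3. Substitute back u = t**2: now 2*cos(t**2).
Answer: 2*cos(t**2).


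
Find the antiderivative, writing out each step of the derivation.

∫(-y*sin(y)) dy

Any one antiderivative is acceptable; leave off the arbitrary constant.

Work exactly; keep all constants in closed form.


Step 1. Integrate ∫(-y*sin(y)) dy by parts with u = y, dv = (-sin(y)) dy, so v = cos(y): now y*cos(y) + ∫(-cos(y)) dy.
Step 2. Evaluate the standard form: now y*cos(y) - sin(y).
Answer: y*cos(y) - sin(y).


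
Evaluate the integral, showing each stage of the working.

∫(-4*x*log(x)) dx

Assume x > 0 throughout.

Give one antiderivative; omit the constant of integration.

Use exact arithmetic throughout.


Step 1. Integrate ∫(-4*x*log(x)) dx by parts with u = log(x), dv = (-4*x) dx, so v = -2*x**2 [assuming x > 0]: now -2*x**2*log(x) + ∫(2*x) dx.
Step 2. Evaluate the standard form: now -2*x**2*log(x) + x**2.
Answer: -2*x**2*log(x) + x**2.


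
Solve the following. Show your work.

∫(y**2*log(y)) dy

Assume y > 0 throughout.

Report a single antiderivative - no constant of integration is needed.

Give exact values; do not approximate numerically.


Step 1. Integrate ∫(y**2*log(y)) dy by parts with u = log(y), dv = (y**2) dy, so v = y**3/3 [assuming y > 0]: now y**3*log(y)/3 + ∫(-y**2/3) dy.
Step 2. Evaluate the standard form: now y**3*log(y)/3 - y**3/9.
Answer: y**3*log(y)/3 - y**3/9.


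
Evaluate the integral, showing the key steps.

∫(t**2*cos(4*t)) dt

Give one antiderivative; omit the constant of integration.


Step 1. Integrate ∫(t**2*cos(4*t)) dt by parts with u = t**2, dv = (cos(4*t)) dt, so v = sin(4*t)/4: now t**2*sin(4*t)/4 + ∫(-t*sin(4*t)/2) dt.
Step 2. Integrate ∫(-t*sin(4*t)/2) dt by parts with u = t, dv = (-sin(4*t)/2) dt, so v = cos(4*t)/8: now t**2*sin(4*t)/4 + t*cos(4*t)/8 + ∫(-cos(4*t)/8) dt.
Step 3. Evaluate the standard form: now t**2*sin(4*t)/4 + t*cos(4*t)/8 - sin(4*t)/32.
Answer: t**2*sin(4*t)/4 + t*cos(4*t)/8 - sin(4*t)/32.


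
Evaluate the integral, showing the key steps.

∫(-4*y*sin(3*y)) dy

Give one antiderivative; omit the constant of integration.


Step 1. Integrate ∫(-4*y*sin(3*y)) dy by parts with u = y, dv = (-4*sin(3*y)) dy, so v = 4*cos(3*y)/3: now 4*y*cos(3*y)/3 + ∫(-4*cos(3*y)/3) dy.
Step 2. Evaluate the standard form: now 4*y*cos(3*y)/3 - 4*sin(3*y)/9.
Answer: 4*y*cos(3*y)/3 - 4*sin(3*y)/9.


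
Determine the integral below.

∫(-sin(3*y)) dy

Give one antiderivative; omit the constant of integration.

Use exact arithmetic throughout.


Answer: cos(3*y)/3.


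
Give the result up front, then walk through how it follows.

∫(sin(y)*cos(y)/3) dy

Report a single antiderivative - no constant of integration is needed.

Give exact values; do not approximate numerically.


The answer is sin(y)**2/6.
Step 1. Substitute u = sin(y), turning ∫(sin(y)*cos(y)/3) dy into ∫(u/3) du: now ∫(u/3) du.
Step 2. Evaluate the standard form: now u**2/6.
Step 3. Substitute back u = sin(y): now sin(y)**2/6.
Answer: sin(y)**2/6.


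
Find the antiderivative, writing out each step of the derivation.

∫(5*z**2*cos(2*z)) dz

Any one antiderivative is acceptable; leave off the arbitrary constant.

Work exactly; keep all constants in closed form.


Step 1. Integrate ∫(5*z**2*cos(2*z)) dz by parts with u = z**2, dv = (5*cos(2*z)) dz, so v = 5*sin(2*z)/2: now 5*z**2*sin(2*z)/2 + ∫(-5*z*sin(2*z)) dz.
Step 2. Integrate ∫(-5*z*sin(2*z)) dz by parts with u = z, dv = (-5*sin(2*z)) dz, so v = 5*cos(2*z)/2: now 5*z**2*sin(2*z)/2 + 5*z*cos(2*z)/2 + ∫(-5*cos(2*z)/2) dz.
Step 3. Evaluate the standard form: now 5*z**2*sin(2*z)/2 + 5*z*cos(2*z)/2 - 5*sin(2*z)/4.
Answer: 5*z**2*sin(2*z)/2 + 5*z*cos(2*z)/2 - 5*sin(2*z)/4.


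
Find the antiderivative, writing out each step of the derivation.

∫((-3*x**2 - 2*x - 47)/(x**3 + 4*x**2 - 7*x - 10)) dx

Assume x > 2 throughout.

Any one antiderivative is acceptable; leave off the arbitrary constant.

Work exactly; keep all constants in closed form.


Step 1. Decompose ∫((-3*x**2 - 2*x - 47)/(x**3 + 4*x**2 - 7*x - 10)) dx by partial fractions, (-3*x**2 - 2*x - 47)/(x**3 + 4*x**2 - 7*x - 10) = -4/(x + 5) + 4/(x + 1) - 3/(x - 2): now ∫(-3/(x - 2)) dx + ∫(4/(x + 1)) dx + ∫(-4/(x + 5)) dx.
Step 2. Evaluate the standard form [assuming x > -1]: now 4*log(x + 1) + ∫(-3/(x - 2)) dx + ∫(-4/(x + 5)) dx.
Step 3. Evaluate the standard form [assuming x > 2]: now -3*log(x - 2) + 4*log(x + 1) + ∫(-4/(x + 5)) dx.
Step 4. Evaluate the standard form [assuming x > -5]: now -3*log(x - 2) + 4*log(x + 1) - 4*log(x + 5).
Answer: -3*log(x - 2) + 4*log(x + 1) - 4*log(x + 5).


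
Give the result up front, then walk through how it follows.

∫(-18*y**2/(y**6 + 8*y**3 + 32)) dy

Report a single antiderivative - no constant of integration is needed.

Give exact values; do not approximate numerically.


The answer is -3*atan(y**3/4 + 1)/2.
Step 1. Substitute u = y**3 + 4, turning ∫(-18*y**2/(y**6 + 8*y**3 + 32)) dy into ∫(-6/(u**2 + 16)) du: now ∫(-6/(u**2 + 16)) du.
Step 2. Evaluate the standard form: now -3*atan(u/4)/2.
Step 3. Substitute back u = y**3 + 4: now -3*atan(y**3/4 + 1)/2.
Answer: -3*atan(y**3/4 + 1)/2.


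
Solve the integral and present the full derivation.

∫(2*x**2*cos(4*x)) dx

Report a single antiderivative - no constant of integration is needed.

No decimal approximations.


Step 1. Integrate ∫(2*x**2*cos(4*x)) dx by parts with u = x**2, dv = (2*cos(4*x)) dx, so v = sin(4*x)/2: now x**2*sin(4*x)/2 + ∫(-x*sin(4*x)) dx.
Step 2. Integrate ∫(-x*sin(4*x)) dx by parts with u = x, dv = (-sin(4*x)) dx, so v = cos(4*x)/4: now x**2*sin(4*x)/2 + x*cos(4*x)/4 + ∫(-cos(4*x)/4) dx.
Step 3. Evaluate the standard form: now x**2*sin(4*x)/2 + x*cos(4*x)/4 - sin(4*x)/16.
Answer: x**2*sin(4*x)/2 + x*cos(4*x)/4 - sin(4*x)/16.


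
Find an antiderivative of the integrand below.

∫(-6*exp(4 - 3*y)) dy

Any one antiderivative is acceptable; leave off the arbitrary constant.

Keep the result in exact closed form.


Answer: 2*exp(4 - 3*y).


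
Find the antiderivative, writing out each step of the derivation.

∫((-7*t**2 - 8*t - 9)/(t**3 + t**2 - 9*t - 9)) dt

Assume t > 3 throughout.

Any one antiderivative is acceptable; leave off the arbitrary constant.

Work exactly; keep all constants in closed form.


Step 1. Decompose ∫((-7*t**2 - 8*t - 9)/(t**3 + t**2 - 9*t - 9)) dt by partial fractions, (-7*t**2 - 8*t - 9)/(t**3 + t**2 - 9*t - 9) = -4/(t + 3) + 1/(t + 1) - 4/(t - 3): now ∫(-4/(t - 3)) dt + ∫(1/(t + 1)) dt + ∫(-4/(t + 3)) dt.
Step 2. Evaluate the standard form [assuming t > -1]: now log(t + 1) + ∫(-4/(t - 3)) dt + ∫(-4/(t + 3)) dt.
Step 3. Evaluate the standard form [assuming t > -3]: now log(t + 1) - 4*log(t + 3) + ∫(-4/(t - 3)) dt.
Step 4. Evaluate the standard form [assuming t > 3]: now -4*log(t - 3) + log(t + 1) - 4*log(t + 3).
Answer: -4*log(t - 3) + log(t + 1) - 4*log(t + 3).


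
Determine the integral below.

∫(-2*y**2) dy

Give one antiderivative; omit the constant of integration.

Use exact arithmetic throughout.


Answer: -2*y**3/3.


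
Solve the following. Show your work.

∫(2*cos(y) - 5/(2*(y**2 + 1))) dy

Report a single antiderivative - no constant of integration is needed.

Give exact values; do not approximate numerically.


Step 1. Rewrite: now ∫(-5/(2*(y**2 + 1))) dy + ∫(2*cos(y)) dy.
Step 2. Evaluate the standard form: now 2*sin(y) + ∫(-5/(2*(y**2 + 1))) dy.
Step 3. Evaluate the standard form: now 2*sin(y) - 5*atan(y)/2.
Answer: 2*sin(y) - 5*atan(y)/2.


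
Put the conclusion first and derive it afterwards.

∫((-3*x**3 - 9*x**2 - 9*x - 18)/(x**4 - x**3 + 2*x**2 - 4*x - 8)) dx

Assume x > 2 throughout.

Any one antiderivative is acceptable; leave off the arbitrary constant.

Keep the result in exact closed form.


The answer is -4*log(x - 2) + log(x + 1) - 3*atan(x/2)/2.
Step 1. Decompose ∫((-3*x**3 - 9*x**2 - 9*x - 18)/(x**4 - x**3 + 2*x**2 - 4*x - 8)) dx by partial fractions, (-3*x**3 - 9*x**2 - 9*x - 18)/(x**4 - x**3 + 2*x**2 - 4*x - 8) = -3/(x**2 + 4) + 1/(x + 1) - 4/(x - 2): now ∫(-4/(x - 2)) dx + ∫(1/(x + 1)) dx + ∫(-3/(x**2 + 4)) dx.
Step 2. Evaluate the standard form [assuming x > -1]: now log(x + 1) + ∫(-4/(x - 2)) dx + ∫(-3/(x**2 + 4)) dx.
Step 3. Evaluate the standard form [assuming x > 2]: now -4*log(x - 2) + log(x + 1) + ∫(-3/(x**2 + 4)) dx.
Step 4. Evaluate the standard form: now -4*log(x - 2) + log(x + 1) - 3*atan(x/2)/2.
Answer: -4*log(x - 2) + log(x + 1) - 3*atan(x/2)/2.


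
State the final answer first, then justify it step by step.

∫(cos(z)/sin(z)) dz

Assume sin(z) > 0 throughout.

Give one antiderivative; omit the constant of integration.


The answer is log(sin(z)).
Step 1. Substitute u = sin(z), turning ∫(cos(z)/sin(z)) dz into ∫(1/u) du: now ∫(1/u) du.
Step 2. Evaluate the standard form [assuming u > 0]: now log(u).
Step 3. Substitute back u = sin(z): now log(sin(z)).
Answer: log(sin(z)).


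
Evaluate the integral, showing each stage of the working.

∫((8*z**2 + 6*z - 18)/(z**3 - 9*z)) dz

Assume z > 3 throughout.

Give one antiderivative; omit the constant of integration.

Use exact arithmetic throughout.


Step 1. Decompose ∫((8*z**2 + 6*z - 18)/(z**3 - 9*z)) dz by partial fractions, (8*z**2 + 6*z - 18)/(z**3 - 9*z) = 2/(z + 3) + 4/(z - 3) + 2/z: now ∫(2/z) dz + ∫(4/(z - 3)) dz + ∫(2/(z + 3)) dz.
Step 2. Evaluate the standard form [assuming z > -3]: now 2*log(z + 3) + ∫(2/z) dz + ∫(4/(z - 3)) dz.
Step 3. Evaluate the standard form [assuming z > 0]: now 2*log(z) + 2*log(z + 3) + ∫(4/(z - 3)) dz.
Step 4. Evaluate the standard form [assuming z > 3]: now 2*log(z) + 4*log(z - 3) + 2*log(z + 3).
Answer: 2*log(z) + 4*log(z - 3) + 2*log(z + 3).


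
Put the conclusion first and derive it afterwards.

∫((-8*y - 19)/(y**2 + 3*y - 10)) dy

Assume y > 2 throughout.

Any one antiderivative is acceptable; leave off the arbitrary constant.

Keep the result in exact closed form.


The answer is -5*log(y - 2) - 3*log(y + 5).
Step 1. Decompose ∫((-8*y - 19)/(y**2 + 3*y - 10)) dy by partial fractions, (-8*y - 19)/(y**2 + 3*y - 10) = -3/(y + 5) - 5/(y - 2): now ∫(-5/(y - 2)) dy + ∫(-3/(y + 5)) dy.
Step 2. Evaluate the standard form [assuming y > -5]: now -3*log(y + 5) + ∫(-5/(y - 2)) dy.
Step 3. Evaluate the standard form [assuming y > 2]: now -5*log(y - 2) - 3*log(y + 5).
Answer: -5*log(y - 2) - 3*log(y + 5).


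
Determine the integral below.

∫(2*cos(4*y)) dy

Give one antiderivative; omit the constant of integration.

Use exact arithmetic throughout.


Answer: sin(4*y)/2.


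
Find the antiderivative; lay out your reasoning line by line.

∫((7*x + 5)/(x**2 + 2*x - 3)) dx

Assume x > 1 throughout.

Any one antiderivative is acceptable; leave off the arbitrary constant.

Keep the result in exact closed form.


Step 1. Decompose ∫((7*x + 5)/(x**2 + 2*x - 3)) dx by partial fractions, (7*x + 5)/(x**2 + 2*x - 3) = 4/(x + 3) + 3/(x - 1): now ∫(3/(x - 1)) dx + ∫(4/(x + 3)) dx.
Step 2. Evaluate the standard form [assuming x > 1]: now 3*log(x - 1) + ∫(4/(x + 3)) dx.
Step 3. Evaluate the standard form [assuming x > -3]: now 3*log(x - 1) + 4*log(x + 3).
Answer: 3*log(x - 1) + 4*log(x + 3).


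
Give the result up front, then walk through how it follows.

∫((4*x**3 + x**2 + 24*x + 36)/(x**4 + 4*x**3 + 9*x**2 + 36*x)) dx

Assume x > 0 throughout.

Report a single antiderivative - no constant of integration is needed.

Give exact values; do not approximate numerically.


The answer is log(x) + 3*log(x + 4) - atan(x/3).
Step 1. Decompose ∫((4*x**3 + x**2 + 24*x + 36)/(x**4 + 4*x**3 + 9*x**2 + 36*x)) dx by partial fractions, (4*x**3 + x**2 + 24*x + 36)/(x**4 + 4*x**3 + 9*x**2 + 36*x) = -3/(x**2 + 9) + 3/(x + 4) + 1/x: now ∫(1/x) dx + ∫(3/(x + 4)) dx + ∫(-3/(x**2 + 9)) dx.
Step 2. Evaluate the standard form [assuming x > 0]: now log(x) + ∫(3/(x + 4)) dx + ∫(-3/(x**2 + 9)) dx.
Step 3. Evaluate the standard form [assuming x > -4]: now log(x) + 3*log(x + 4) + ∫(-3/(x**2 + 9)) dx.
Step 4. Evaluate the standard form: now log(x) + 3*log(x + 4) - atan(x/3).
Answer: log(x) + 3*log(x + 4) - atan(x/3).


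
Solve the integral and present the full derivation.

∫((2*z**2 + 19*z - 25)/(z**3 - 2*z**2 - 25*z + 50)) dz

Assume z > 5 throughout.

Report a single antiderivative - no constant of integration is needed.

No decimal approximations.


Step 1. Decompose ∫((2*z**2 + 19*z - 25)/(z**3 - 2*z**2 - 25*z + 50)) dz by partial fractions, (2*z**2 + 19*z - 25)/(z**3 - 2*z**2 - 25*z + 50) = -1/(z + 5) - 1/(z - 2) + 4/(z - 5): now ∫(4/(z - 5)) dz + ∫(-1/(z - 2)) dz + ∫(-1/(z + 5)) dz.
Step 2. Evaluate the standard form [assuming z > 2]: now -log(z - 2) + ∫(4/(z - 5)) dz + ∫(-1/(z + 5)) dz.
Step 3. Evaluate the standard form [assuming z > -5]: now -log(z - 2) - log(z + 5) + ∫(4/(z - 5)) dz.
Step 4. Evaluate the standard form [assuming z > 5]: now 4*log(z - 5) - log(z - 2) - log(z + 5).
Answer: 4*log(z - 5) - log(z - 2) - log(z + 5).


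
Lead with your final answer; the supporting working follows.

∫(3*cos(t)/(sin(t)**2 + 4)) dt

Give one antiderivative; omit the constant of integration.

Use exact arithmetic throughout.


The answer is 3*atan(sin(t)/2)/2.
Step 1. Substitute u = sin(t), turning ∫(3*cos(t)/(sin(t)**2 + 4)) dt into ∫(3/(u**2 + 4)) du: now ∫(3/(u**2 + 4)) du.
Step 2. Evaluate the standard form: now 3*atan(u/2)/2.
Step 3. Substitute back u = sin(t): now 3*atan(sin(t)/2)/2.
Answer: 3*atan(sin(t)/2)/2.


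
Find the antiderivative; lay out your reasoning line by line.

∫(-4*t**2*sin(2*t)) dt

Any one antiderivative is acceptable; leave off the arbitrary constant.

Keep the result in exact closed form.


Step 1. Integrate ∫(-4*t**2*sin(2*t)) dt by parts with u = t**2, dv = (-4*sin(2*t)) dt, so v = 2*cos(2*t): now 2*t**2*cos(2*t) + ∫(-4*t*cos(2*t)) dt.
Step 2. Integrate ∫(-4*t*cos(2*t)) dt by parts with u = t, dv = (-4*cos(2*t)) dt, so v = -2*sin(2*t): now 2*t**2*cos(2*t) - 2*t*sin(2*t) + ∫(2*sin(2*t)) dt.
Step 3. Evaluate the standard form: now 2*t**2*cos(2*t) - 2*t*sin(2*t) - cos(2*t).
Answer: 2*t**2*cos(2*t) - 2*t*sin(2*t) - cos(2*t).


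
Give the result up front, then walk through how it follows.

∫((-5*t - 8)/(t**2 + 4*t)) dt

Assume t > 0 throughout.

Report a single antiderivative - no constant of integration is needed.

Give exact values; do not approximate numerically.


The answer is -2*log(t) - 3*log(t + 4).
Step 1. Decompose ∫((-5*t - 8)/(t**2 + 4*t)) dt by partial fractions, (-5*t - 8)/(t**2 + 4*t) = -3/(t + 4) - 2/t: now ∫(-2/t) dt + ∫(-3/(t + 4)) dt.
Step 2. Evaluate the standard form [assuming t > -4]: now -3*log(t + 4) + ∫(-2/t) dt.
Step 3. Evaluate the standard form [assuming t > 0]: now -2*log(t) - 3*log(t + 4).
Answer: -2*log(t) - 3*log(t + 4).


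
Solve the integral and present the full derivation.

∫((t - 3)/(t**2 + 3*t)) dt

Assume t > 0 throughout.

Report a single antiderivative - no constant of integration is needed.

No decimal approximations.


Step 1. Decompose ∫((t - 3)/(t**2 + 3*t)) dt by partial fractions, (t - 3)/(t**2 + 3*t) = 2/(t + 3) - 1/t: now ∫(-1/t) dt + ∫(2/(t + 3)) dt.
Step 2. Evaluate the standard form [assuming t > -3]: now 2*log(t + 3) + ∫(-1/t) dt.
Step 3. Evaluate the standard form [assuming t > 0]: now -log(t) + 2*log(t + 3).
Answer: -log(t) + 2*log(t + 3).


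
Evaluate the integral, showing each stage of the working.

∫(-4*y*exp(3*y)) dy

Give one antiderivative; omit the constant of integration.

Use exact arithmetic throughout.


Step 1. Integrate ∫(-4*y*exp(3*y)) dy by parts with u = y, dv = (-4*exp(3*y)) dy, so v = -4*exp(3*y)/3: now -4*y*exp(3*y)/3 + ∫(4*exp(3*y)/3) dy.
Step 2. Evaluate the standard form: now -4*y*exp(3*y)/3 + 4*exp(3*y)/9.
Answer: -4*y*exp(3*y)/3 + 4*exp(3*y)/9.


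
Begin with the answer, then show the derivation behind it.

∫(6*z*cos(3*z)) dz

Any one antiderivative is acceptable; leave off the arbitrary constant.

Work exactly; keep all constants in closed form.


The answer is 2*z*sin(3*z) + 2*cos(3*z)/3.
Step 1. Integrate ∫(6*z*cos(3*z)) dz by parts with u = z, dv = (6*cos(3*z)) dz, so v = 2*sin(3*z): now 2*z*sin(3*z) + ∫(-2*sin(3*z)) dz.
Step 2. Evaluate the standard form: now 2*z*sin(3*z) + 2*cos(3*z)/3.
Answer: 2*z*sin(3*z) + 2*cos(3*z)/3.


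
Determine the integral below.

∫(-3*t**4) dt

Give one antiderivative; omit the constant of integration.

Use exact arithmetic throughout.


Answer: -3*t**5/5.


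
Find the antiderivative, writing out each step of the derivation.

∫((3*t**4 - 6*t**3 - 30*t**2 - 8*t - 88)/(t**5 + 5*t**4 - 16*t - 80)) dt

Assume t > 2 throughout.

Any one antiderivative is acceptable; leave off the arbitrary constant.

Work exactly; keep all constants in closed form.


Step 1. Decompose ∫((3*t**4 - 6*t**3 - 30*t**2 - 8*t - 88)/(t**5 + 5*t**4 - 16*t - 80)) dt by partial fractions, (3*t**4 - 6*t**3 - 30*t**2 - 8*t - 88)/(t**5 + 5*t**4 - 16*t - 80) = -2/(t**2 + 4) + 3/(t + 5) + 1/(t + 2) - 1/(t - 2): now ∫(-1/(t - 2)) dt + ∫(1/(t + 2)) dt + ∫(3/(t + 5)) dt + ∫(-2/(t**2 + 4)) dt.
Step 2. Evaluate the standard form [assuming t > 2]: now -log(t - 2) + ∫(1/(t + 2)) dt + ∫(3/(t + 5)) dt + ∫(-2/(t**2 + 4)) dt.
Step 3. Evaluate the standard form [assuming t > -2]: now -log(t - 2) + log(t + 2) + ∫(3/(t + 5)) dt + ∫(-2/(t**2 + 4)) dt.
Step 4. Evaluate the standard form [assuming t > -5]: now -log(t - 2) + log(t + 2) + 3*log(t + 5) + ∫(-2/(t**2 + 4)) dt.
Step 5. Evaluate the standard form: now -log(t - 2) + log(t + 2) + 3*log(t + 5) - atan(t/2).
Answer: -log(t - 2) + log(t + 2) + 3*log(t + 5) - atan(t/2).


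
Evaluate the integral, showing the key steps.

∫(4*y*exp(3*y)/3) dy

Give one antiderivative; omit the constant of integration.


Step 1. Integrate ∫(4*y*exp(3*y)/3) dy by parts with u = y, dv = (4*exp(3*y)/3) dy, so v = 4*exp(3*y)/9: now 4*y*exp(3*y)/9 + ∫(-4*exp(3*y)/9) dy.
Step 2. Evaluate the standard form: now 4*y*exp(3*y)/9 - 4*exp(3*y)/27.
Answer: 4*y*exp(3*y)/9 - 4*exp(3*y)/27.


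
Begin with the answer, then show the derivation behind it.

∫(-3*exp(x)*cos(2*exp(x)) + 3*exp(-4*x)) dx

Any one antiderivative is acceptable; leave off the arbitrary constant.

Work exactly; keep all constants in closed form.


The answer is -3*sin(2*exp(x))/2 - 3*exp(-4*x)/4.
Step 1. Rewrite: now ∫(-3*exp(x)*cos(2*exp(x))) dx + ∫(3*exp(-4*x)) dx.
Step 2. Substitute u = exp(x), turning ∫(-3*exp(x)*cos(2*exp(x))) dx into ∫(-3*cos(2*u)) du: now ∫(3*exp(-4*x)) dx + ∫(-3*cos(2*u)) du.
Step 3. Evaluate the standard form: now -3*sin(2*u)/2 + ∫(3*exp(-4*x)) dx.
Step 4. Substitute back u = exp(x): now -3*sin(2*exp(x))/2 + ∫(3*exp(-4*x)) dx.
Step 5. Evaluate the standard form: now -3*sin(2*exp(x))/2 - 3*exp(-4*x)/4.
Answer: -3*sin(2*exp(x))/2 - 3*exp(-4*x)/4.


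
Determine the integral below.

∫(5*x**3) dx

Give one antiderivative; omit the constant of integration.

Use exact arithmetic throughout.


Answer: 5*x**4/4.


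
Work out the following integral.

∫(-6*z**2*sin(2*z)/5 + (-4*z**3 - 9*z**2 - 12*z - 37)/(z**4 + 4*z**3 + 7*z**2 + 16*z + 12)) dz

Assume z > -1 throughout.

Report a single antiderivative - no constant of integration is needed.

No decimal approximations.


Answer: 3*z**2*cos(2*z)/5 - 3*z*sin(2*z)/5 - 3*log(z + 1) - log(z + 3) - 3*cos(2*z)/10 + atan(z/2)/2.


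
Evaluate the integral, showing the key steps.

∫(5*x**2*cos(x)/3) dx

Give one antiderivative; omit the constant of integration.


Step 1. Integrate ∫(5*x**2*cos(x)/3) dx by parts with u = x**2, dv = (5*cos(x)/3) dx, so v = 5*sin(x)/3: now 5*x**2*sin(x)/3 + ∫(-10*x*sin(x)/3) dx.
Step 2. Integrate ∫(-10*x*sin(x)/3) dx by parts with u = x, dv = (-10*sin(x)/3) dx, so v = 10*cos(x)/3: now 5*x**2*sin(x)/3 + 10*x*cos(x)/3 + ∫(-10*cos(x)/3) dx.
Step 3. Evaluate the standard form: now 5*x**2*sin(x)/3 + 10*x*cos(x)/3 - 10*sin(x)/3.
Answer: 5*x**2*sin(x)/3 + 10*x*cos(x)/3 - 10*sin(x)/3.


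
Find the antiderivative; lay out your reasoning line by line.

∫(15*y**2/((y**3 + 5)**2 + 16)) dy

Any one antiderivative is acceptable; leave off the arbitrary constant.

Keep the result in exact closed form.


Step 1. Substitute u = y**3 + 5, turning ∫(15*y**2/((y**3 + 5)**2 + 16)) dy into ∫(5/(u**2 + 16)) du: now ∫(5/(u**2 + 16)) du.
Step 2. Evaluate the standard form: now 5*atan(u/4)/4.
Step 3. Substitute back u = y**3 + 5: now 5*atan(y**3/4 + 5/4)/4.
Answer: 5*atan(y**3/4 + 5/4)/4.


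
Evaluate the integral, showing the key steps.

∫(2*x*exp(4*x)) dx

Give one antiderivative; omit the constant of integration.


Step 1. Integrate ∫(2*x*exp(4*x)) dx by parts with u = x, dv = (2*exp(4*x)) dx, so v = exp(4*x)/2: now x*exp(4*x)/2 + ∫(-exp(4*x)/2) dx.
Step 2. Evaluate the standard form: now x*exp(4*x)/2 - exp(4*x)/8.
Answer: x*exp(4*x)/2 - exp(4*x)/8.


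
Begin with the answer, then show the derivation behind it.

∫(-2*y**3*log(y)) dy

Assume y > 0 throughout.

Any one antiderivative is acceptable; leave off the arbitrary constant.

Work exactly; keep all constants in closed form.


The answer is -y**4*log(y)/2 + y**4/8.
Step 1. Integrate ∫(-2*y**3*log(y)) dy by parts with u = log(y), dv = (-2*y**3) dy, so v = -y**4/2 [assuming y > 0]: now -y**4*log(y)/2 + ∫(y**3/2) dy.
Step 2. Evaluate the standard form: now -y**4*log(y)/2 + y**4/8.
Answer: -y**4*log(y)/2 + y**4/8.


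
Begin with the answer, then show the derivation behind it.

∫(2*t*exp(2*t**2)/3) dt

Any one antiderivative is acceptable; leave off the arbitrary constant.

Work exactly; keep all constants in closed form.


The answer is exp(2*t**2)/6.
Step 1. Substitute u = t**2, turning ∫(2*t*exp(2*t**2)/3) dt into ∫(exp(2*u)/3) du: now ∫(exp(2*u)/3) du.
Step 2. Evaluate the standard form: now exp(2*u)/6.
Step 3. Substitute back u = t**2: now exp(2*t**2)/6.
Answer: exp(2*t**2)/6.


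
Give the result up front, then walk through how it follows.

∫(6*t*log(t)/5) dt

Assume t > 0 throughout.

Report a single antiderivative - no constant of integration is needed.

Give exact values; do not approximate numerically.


The answer is 3*t**2*log(t)/5 - 3*t**2/10.
Step 1. Integrate ∫(6*t*log(t)/5) dt by parts with u = log(t), dv = (6*t/5) dt, so v = 3*t**2/5 [assuming t > 0]: now 3*t**2*log(t)/5 + ∫(-3*t/5) dt.
Step 2. Evaluate the standard form: now 3*t**2*log(t)/5 - 3*t**2/10.
Answer: 3*t**2*log(t)/5 - 3*t**2/10.


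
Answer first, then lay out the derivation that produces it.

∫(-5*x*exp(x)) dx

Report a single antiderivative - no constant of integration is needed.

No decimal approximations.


The answer is -5*x*exp(x) + 5*exp(x).
Step 1. Integrate ∫(-5*x*exp(x)) dx by parts with u = x, dv = (-5*exp(x)) dx, so v = -5*exp(x): now -5*x*exp(x) + ∫(5*exp(x)) dx.
Step 2. Evaluate the standard form: now -5*x*exp(x) + 5*exp(x).
Answer: -5*x*exp(x) + 5*exp(x).


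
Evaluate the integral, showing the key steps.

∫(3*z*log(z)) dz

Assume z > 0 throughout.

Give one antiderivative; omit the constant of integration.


Step 1. Integrate ∫(3*z*log(z)) dz by parts with u = log(z), dv = (3*z) dz, so v = 3*z**2/2 [assuming z > 0]: now 3*z**2*log(z)/2 + ∫(-3*z/2) dz.
Step 2. Evaluate the standard form: now 3*z**2*log(z)/2 - 3*z**2/4.
Answer: 3*z**2*log(z)/2 - 3*z**2/4.


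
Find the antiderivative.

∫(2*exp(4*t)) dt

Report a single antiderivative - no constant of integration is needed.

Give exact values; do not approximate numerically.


Answer: exp(4*t)/2.


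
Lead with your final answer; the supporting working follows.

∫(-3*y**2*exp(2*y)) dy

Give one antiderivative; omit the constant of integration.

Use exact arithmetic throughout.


The answer is -3*y**2*exp(2*y)/2 + 3*y*exp(2*y)/2 - 3*exp(2*y)/4.
Step 1. Integrate ∫(-3*y**2*exp(2*y)) dy by parts with u = y**2, dv = (-3*exp(2*y)) dy, so v = -3*exp(2*y)/2: now -3*y**2*exp(2*y)/2 + ∫(3*y*exp(2*y)) dy.
Step 2. Integrate ∫(3*y*exp(2*y)) dy by parts with u = y, dv = (3*exp(2*y)) dy, so v = 3*exp(2*y)/2: now -3*y**2*exp(2*y)/2 + 3*y*exp(2*y)/2 + ∫(-3*exp(2*y)/2) dy.
Step 3. Evaluate the standard form: now -3*y**2*exp(2*y)/2 + 3*y*exp(2*y)/2 - 3*exp(2*y)/4.
Answer: -3*y**2*exp(2*y)/2 + 3*y*exp(2*y)/2 - 3*exp(2*y)/4.


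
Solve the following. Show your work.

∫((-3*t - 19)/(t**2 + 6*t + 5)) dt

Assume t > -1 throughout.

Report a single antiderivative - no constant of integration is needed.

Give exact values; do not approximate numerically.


Step 1. Decompose ∫((-3*t - 19)/(t**2 + 6*t + 5)) dt by partial fractions, (-3*t - 19)/(t**2 + 6*t + 5) = 1/(t + 5) - 4/(t + 1): now ∫(-4/(t + 1)) dt + ∫(1/(t + 5)) dt.
Step 2. Evaluate the standard form [assuming t > -5]: now log(t + 5) + ∫(-4/(t + 1)) dt.
Step 3. Evaluate the standard form [assuming t > -1]: now -4*log(t + 1) + log(t + 5).
Answer: -4*log(t + 1) + log(t + 5).


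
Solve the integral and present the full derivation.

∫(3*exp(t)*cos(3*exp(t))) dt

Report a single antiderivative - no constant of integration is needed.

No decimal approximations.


Step 1. Substitute u = exp(t), turning ∫(3*exp(t)*cos(3*exp(t))) dt into ∫(3*cos(3*u)) du: now ∫(3*cos(3*u)) du.
Step 2. Evaluate the standard form: now sin(3*u).
Step 3. Substitute back u = exp(t): now sin(3*exp(t)).
Answer: sin(3*exp(t)).


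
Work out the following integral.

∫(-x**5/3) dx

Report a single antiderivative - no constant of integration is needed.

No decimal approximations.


Answer: -x**6/18.


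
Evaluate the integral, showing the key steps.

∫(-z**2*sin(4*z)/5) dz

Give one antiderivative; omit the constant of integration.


Step 1. Integrate ∫(-z**2*sin(4*z)/5) dz by parts with u = z**2, dv = (-sin(4*z)/5) dz, so v = cos(4*z)/20: now z**2*cos(4*z)/20 + ∫(-z*cos(4*z)/10) dz.
Step 2. Integrate ∫(-z*cos(4*z)/10) dz by parts with u = z, dv = (-cos(4*z)/10) dz, so v = -sin(4*z)/40: now z**2*cos(4*z)/20 - z*sin(4*z)/40 + ∫(sin(4*z)/40) dz.
Step 3. Evaluate the standard form: now z**2*cos(4*z)/20 - z*sin(4*z)/40 - cos(4*z)/160.
Answer: z**2*cos(4*z)/20 - z*sin(4*z)/40 - cos(4*z)/160.


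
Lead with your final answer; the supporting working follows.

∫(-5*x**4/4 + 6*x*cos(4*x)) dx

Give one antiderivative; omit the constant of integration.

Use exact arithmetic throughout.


The answer is -x**5/4 + 3*x*sin(4*x)/2 + 3*cos(4*x)/8.
Step 1. Rewrite: now ∫(-5*x**4/4) dx + ∫(6*x*cos(4*x)) dx.
Step 2. Integrate ∫(6*x*cos(4*x)) dx by parts with u = x, dv = (6*cos(4*x)) dx, so v = 3*sin(4*x)/2: now 3*x*sin(4*x)/2 + ∫(-5*x**4/4) dx + ∫(-3*sin(4*x)/2) dx.
Step 3. Evaluate the standard form: now 3*x*sin(4*x)/2 + 3*cos(4*x)/8 + ∫(-5*x**4/4) dx.
Step 4. Evaluate the standard form: now -x**5/4 + 3*x*sin(4*x)/2 + 3*cos(4*x)/8.
Answer: -x**5/4 + 3*x*sin(4*x)/2 + 3*cos(4*x)/8.


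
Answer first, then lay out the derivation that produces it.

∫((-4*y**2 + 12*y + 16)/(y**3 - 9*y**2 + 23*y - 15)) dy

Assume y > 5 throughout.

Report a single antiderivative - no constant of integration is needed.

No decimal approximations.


The answer is -3*log(y - 5) - 4*log(y - 3) + 3*log(y - 1).
Step 1. Decompose ∫((-4*y**2 + 12*y + 16)/(y**3 - 9*y**2 + 23*y - 15)) dy by partial fractions, (-4*y**2 + 12*y + 16)/(y**3 - 9*y**2 + 23*y - 15) = 3/(y - 1) - 4/(y - 3) - 3/(y - 5): now ∫(-3/(y - 5)) dy + ∫(-4/(y - 3)) dy + ∫(3/(y - 1)) dy.
Step 2. Evaluate the standard form [assuming y > 3]: now -4*log(y - 3) + ∫(-3/(y - 5)) dy + ∫(3/(y - 1)) dy.
Step 3. Evaluate the standard form [assuming y > 5]: now -3*log(y - 5) - 4*log(y - 3) + ∫(3/(y - 1)) dy.
Step 4. Evaluate the standard form [assuming y > 1]: now -3*log(y - 5) - 4*log(y - 3) + 3*log(y - 1).
Answer: -3*log(y - 5) - 4*log(y - 3) + 3*log(y - 1).


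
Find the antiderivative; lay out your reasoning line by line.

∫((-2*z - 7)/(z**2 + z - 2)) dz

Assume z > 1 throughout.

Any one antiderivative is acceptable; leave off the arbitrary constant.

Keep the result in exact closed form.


Step 1. Decompose ∫((-2*z - 7)/(z**2 + z - 2)) dz by partial fractions, (-2*z - 7)/(z**2 + z - 2) = 1/(z + 2) - 3/(z - 1): now ∫(-3/(z - 1)) dz + ∫(1/(z + 2)) dz.
Step 2. Evaluate the standard form [assuming z > 1]: now -3*log(z - 1) + ∫(1/(z + 2)) dz.
Step 3. Evaluate the standard form [assuming z > -2]: now -3*log(z - 1) + log(z + 2).
Answer: -3*log(z - 1) + log(z + 2).


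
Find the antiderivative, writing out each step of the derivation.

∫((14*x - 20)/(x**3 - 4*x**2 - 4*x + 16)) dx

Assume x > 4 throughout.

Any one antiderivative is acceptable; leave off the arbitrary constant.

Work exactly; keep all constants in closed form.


Step 1. Decompose ∫((14*x - 20)/(x**3 - 4*x**2 - 4*x + 16)) dx by partial fractions, (14*x - 20)/(x**3 - 4*x**2 - 4*x + 16) = -2/(x + 2) - 1/(x - 2) + 3/(x - 4): now ∫(3/(x - 4)) dx + ∫(-1/(x - 2)) dx + ∫(-2/(x + 2)) dx.
Step 2. Evaluate the standard form [assuming x > 4]: now 3*log(x - 4) + ∫(-1/(x - 2)) dx + ∫(-2/(x + 2)) dx.
Step 3. Evaluate the standard form [assuming x > 2]: now 3*log(x - 4) - log(x - 2) + ∫(-2/(x + 2)) dx.
Step 4. Evaluate the standard form [assuming x > -2]: now 3*log(x - 4) - log(x - 2) - 2*log(x + 2).
Answer: 3*log(x - 4) - log(x - 2) - 2*log(x + 2).


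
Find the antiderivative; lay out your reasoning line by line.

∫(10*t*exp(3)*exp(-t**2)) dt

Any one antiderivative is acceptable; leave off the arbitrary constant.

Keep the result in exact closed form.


Step 1. Substitute u = t**2 - 3, turning ∫(10*t*exp(3)*exp(-t**2)) dt into ∫(5*exp(-u)) du: now ∫(5*exp(-u)) du.
Step 2. Evaluate the standard form: now -5*exp(-u).
Step 3. Substitute back u = t**2 - 3: now -5*exp(3 - t**2).
Answer: -5*exp(3 - t**2).


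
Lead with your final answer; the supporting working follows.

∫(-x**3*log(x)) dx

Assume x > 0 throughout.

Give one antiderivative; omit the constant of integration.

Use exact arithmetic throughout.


The answer is -x**4*log(x)/4 + x**4/16.
Step 1. Integrate ∫(-x**3*log(x)) dx by parts with u = log(x), dv = (-x**3) dx, so v = -x**4/4 [assuming x > 0]: now -x**4*log(x)/4 + ∫(x**3/4) dx.
Step 2. Evaluate the standard form: now -x**4*log(x)/4 + x**4/16.
Answer: -x**4*log(x)/4 + x**4/16.


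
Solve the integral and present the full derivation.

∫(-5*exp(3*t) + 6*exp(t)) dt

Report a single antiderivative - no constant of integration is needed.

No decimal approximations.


Step 1. Rewrite: now ∫(6*exp(t)) dt + ∫(-5*exp(3*t)) dt.
Step 2. Evaluate the standard form: now -5*exp(3*t)/3 + ∫(6*exp(t)) dt.
Step 3. Evaluate the standard form: now -5*exp(3*t)/3 + 6*exp(t).
Answer: -5*exp(3*t)/3 + 6*exp(t).


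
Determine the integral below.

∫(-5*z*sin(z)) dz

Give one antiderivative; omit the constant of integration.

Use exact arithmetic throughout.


Answer: 5*z*cos(z) - 5*sin(z).


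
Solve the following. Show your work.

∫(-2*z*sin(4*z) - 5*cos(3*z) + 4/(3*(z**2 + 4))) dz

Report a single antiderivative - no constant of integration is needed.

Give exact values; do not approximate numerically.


Step 1. Rewrite: now ∫(-2*z*sin(4*z)) dz + ∫(4/(3*(z**2 + 4))) dz + ∫(-5*cos(3*z)) dz.
Step 2. Evaluate the standard form: now -5*sin(3*z)/3 + ∫(-2*z*sin(4*z)) dz + ∫(4/(3*(z**2 + 4))) dz.
Step 3. Integrate ∫(-2*z*sin(4*z)) dz by parts with u = z, dv = (-2*sin(4*z)) dz, so v = cos(4*z)/2: now z*cos(4*z)/2 - 5*sin(3*z)/3 + ∫(4/(3*(z**2 + 4))) dz + ∫(-cos(4*z)/2) dz.
Step 4. Evaluate the standard form: now z*cos(4*z)/2 - 5*sin(3*z)/3 - sin(4*z)/8 + ∫(4/(3*(z**2 + 4))) dz.
Step 5. Evaluate the standard form: now z*cos(4*z)/2 - 5*sin(3*z)/3 - sin(4*z)/8 + 2*atan(z/2)/3.
Answer: z*cos(4*z)/2 - 5*sin(3*z)/3 - sin(4*z)/8 + 2*atan(z/2)/3.


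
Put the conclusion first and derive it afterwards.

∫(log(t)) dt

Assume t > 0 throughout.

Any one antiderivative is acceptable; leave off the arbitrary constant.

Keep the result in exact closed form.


The answer is t*log(t) - t.
Step 1. Integrate ∫(log(t)) dt by parts with u = log(t), dv = (1) dt, so v = t [assuming t > 0]: now t*log(t) + ∫(-1) dt.
Step 2. Evaluate the standard form: now t*log(t) - t.
Answer: t*log(t) - t.


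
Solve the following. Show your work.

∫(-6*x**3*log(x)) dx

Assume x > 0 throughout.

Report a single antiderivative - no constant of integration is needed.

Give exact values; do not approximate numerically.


Step 1. Integrate ∫(-6*x**3*log(x)) dx by parts with u = log(x), dv = (-6*x**3) dx, so v = -3*x**4/2 [assuming x > 0]: now -3*x**4*log(x)/2 + ∫(3*x**3/2) dx.
Step 2. Evaluate the standard form: now -3*x**4*log(x)/2 + 3*x**4/8.
Answer: -3*x**4*log(x)/2 + 3*x**4/8.


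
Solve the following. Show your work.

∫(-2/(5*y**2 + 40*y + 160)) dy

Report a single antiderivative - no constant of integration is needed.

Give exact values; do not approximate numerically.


Step 1. Substitute u = y + 4, turning ∫(-2/(5*y**2 + 40*y + 160)) dy into ∫(-2/(5*(u**2 + 16))) du: now ∫(-2/(5*(u**2 + 16))) du.
Step 2. Evaluate the standard form: now -atan(u/4)/10.
Step 3. Substitute back u = y + 4: now -atan(y/4 + 1)/10.
Answer: -atan(y/4 + 1)/10.


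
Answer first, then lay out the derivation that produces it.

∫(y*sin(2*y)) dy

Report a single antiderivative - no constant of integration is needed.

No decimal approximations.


The answer is -y*cos(2*y)/2 + sin(2*y)/4.
Step 1. Integrate ∫(y*sin(2*y)) dy by parts with u = y, dv = (sin(2*y)) dy, so v = -cos(2*y)/2: now -y*cos(2*y)/2 + ∫(cos(2*y)/2) dy.
Step 2. Evaluate the standard form: now -y*cos(2*y)/2 + sin(2*y)/4.
Answer: -y*cos(2*y)/2 + sin(2*y)/4.


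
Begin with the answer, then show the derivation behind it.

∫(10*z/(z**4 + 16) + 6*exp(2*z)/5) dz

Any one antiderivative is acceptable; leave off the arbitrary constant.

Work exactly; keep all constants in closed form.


The answer is 3*exp(2*z)/5 + 5*atan(z**2/4)/4.
Step 1. Rewrite: now ∫(10*z/(z**4 + 16)) dz + ∫(6*exp(2*z)/5) dz.
Step 2. Evaluate the standard form: now 3*exp(2*z)/5 + ∫(10*z/(z**4 + 16)) dz.
Step 3. Substitute u = z**2, turning ∫(10*z/(z**4 + 16)) dz into ∫(5/(u**2 + 16)) du: now 3*exp(2*z)/5 + ∫(5/(u**2 + 16)) du.
Step 4. Evaluate the standard form: now 3*exp(2*z)/5 + 5*atan(u/4)/4.
Step 5. Substitute back u = z**2: now 3*exp(2*z)/5 + 5*atan(z**2/4)/4.
Answer: 3*exp(2*z)/5 + 5*atan(z**2/4)/4.


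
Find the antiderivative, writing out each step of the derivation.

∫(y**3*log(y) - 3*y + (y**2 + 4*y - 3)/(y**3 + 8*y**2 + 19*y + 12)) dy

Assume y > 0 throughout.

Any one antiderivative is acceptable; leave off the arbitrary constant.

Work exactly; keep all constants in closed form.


Step 1. Rewrite: now ∫(-3*y) dy + ∫(y**3*log(y)) dy + ∫((y**2 + 4*y - 3)/(y**3 + 8*y**2 + 19*y + 12)) dy.
Step 2. Decompose ∫((y**2 + 4*y - 3)/(y**3 + 8*y**2 + 19*y + 12)) dy by partial fractions, (y**2 + 4*y - 3)/(y**3 + 8*y**2 + 19*y + 12) = -1/(y + 4) + 3/(y + 3) - 1/(y + 1): now ∫(-3*y) dy + ∫(y**3*log(y)) dy + ∫(-1/(y + 1)) dy + ∫(3/(y + 3)) dy + ∫(-1/(y + 4)) dy.
Step 3. Evaluate the standard form [assuming y > -4]: now -log(y + 4) + ∫(-3*y) dy + ∫(y**3*log(y)) dy + ∫(-1/(y + 1)) dy + ∫(3/(y + 3)) dy.
Step 4. Evaluate the standard form [assuming y > -3]: now 3*log(y + 3) - log(y + 4) + ∫(-3*y) dy + ∫(y**3*log(y)) dy + ∫(-1/(y + 1)) dy.
Step 5. Evaluate the standard form [assuming y > -1]: now -log(y + 1) + 3*log(y + 3) - log(y + 4) + ∫(-3*y) dy + ∫(y**3*log(y)) dy.
Step 6. Evaluate the standard form: now -3*y**2/2 - log(y + 1) + 3*log(y + 3) - log(y + 4) + ∫(y**3*log(y)) dy.
Step 7. Integrate ∫(y**3*log(y)) dy by parts with u = log(y), dv = (y**3) dy, so v = y**4/4 [assuming y > 0]: now y**4*log(y)/4 - 3*y**2/2 - log(y + 1) + 3*log(y + 3) - log(y + 4) + ∫(-y**3/4) dy.
Step 8. Evaluate the standard form: now y**4*log(y)/4 - y**4/16 - 3*y**2/2 - log(y + 1) + 3*log(y + 3) - log(y + 4).
Answer: y**4*log(y)/4 - y**4/16 - 3*y**2/2 - log(y + 1) + 3*log(y + 3) - log(y + 4).


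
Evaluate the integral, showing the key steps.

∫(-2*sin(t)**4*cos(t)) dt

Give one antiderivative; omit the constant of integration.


Step 1. Substitute u = sin(t), turning ∫(-2*sin(t)**4*cos(t)) dt into ∫(-2*u**4) du: now ∫(-2*u**4) du.
Step 2. Evaluate the standard form: now -2*u**5/5.
Step 3. Substitute back u = sin(t): now -2*sin(t)**5/5.
Answer: -2*sin(t)**5/5.


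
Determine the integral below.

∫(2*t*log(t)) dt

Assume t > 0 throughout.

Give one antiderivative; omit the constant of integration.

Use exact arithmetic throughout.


Answer: t**2*log(t) - t**2/2.


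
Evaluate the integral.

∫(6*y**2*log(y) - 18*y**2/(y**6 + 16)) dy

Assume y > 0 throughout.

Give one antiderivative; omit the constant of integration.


Answer: 2*y**3*log(y) - 2*y**3/3 - 3*atan(y**3/4)/2.
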